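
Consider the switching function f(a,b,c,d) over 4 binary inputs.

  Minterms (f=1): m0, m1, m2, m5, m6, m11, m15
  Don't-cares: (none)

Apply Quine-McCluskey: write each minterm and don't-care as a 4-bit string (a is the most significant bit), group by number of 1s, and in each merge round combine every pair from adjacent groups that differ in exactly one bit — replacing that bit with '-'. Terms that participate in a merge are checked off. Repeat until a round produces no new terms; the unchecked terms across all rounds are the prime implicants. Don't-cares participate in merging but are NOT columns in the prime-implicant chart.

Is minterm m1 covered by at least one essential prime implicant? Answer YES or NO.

size-2^0 implicants → 0000(✓)  0001(✓)  0010(✓)  0101(✓)  0110(✓)  1011(✓)  1111(✓)
size-2^1 implicants → 0-01  0-10  00-0  000-  1-11
Unchecked terms (primes): 0-01, 0-10, 00-0, 000-, 1-11
Minterm coverage:
  m0 ⊆ 00-0,000-
  m1 ⊆ 0-01,000-
  m2 ⊆ 0-10,00-0
  m5 ⊆ 0-01 [E]
  m6 ⊆ 0-10 [E]
  m11 ⊆ 1-11 [E]
  m15 ⊆ 1-11 [E]
E = {0-01, 0-10, 1-11}

YES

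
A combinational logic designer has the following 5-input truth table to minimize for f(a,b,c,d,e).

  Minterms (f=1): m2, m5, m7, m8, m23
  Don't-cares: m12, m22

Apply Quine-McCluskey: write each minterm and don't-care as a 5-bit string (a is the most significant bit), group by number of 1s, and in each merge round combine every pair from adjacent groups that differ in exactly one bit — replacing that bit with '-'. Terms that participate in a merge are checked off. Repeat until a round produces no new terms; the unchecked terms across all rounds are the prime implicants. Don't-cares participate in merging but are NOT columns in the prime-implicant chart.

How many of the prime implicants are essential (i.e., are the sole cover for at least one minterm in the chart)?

[col 0] 00010, 00101*, 00111*, 01000*, 01100*, 10110*, 10111*
[col 1] -0111, 001-1, 01-00, 1011-
Prime implicants: -0111, 00010, 001-1, 01-00, 1011-
PI chart (minterm → PIs covering it):
  2 | 00010  (sole → essential)
  5 | 001-1  (sole → essential)
  7 | -0111,001-1
  8 | 01-00  (sole → essential)
  23 | -0111,1011-
Essential prime implicants: 00010, 001-1, 01-00

3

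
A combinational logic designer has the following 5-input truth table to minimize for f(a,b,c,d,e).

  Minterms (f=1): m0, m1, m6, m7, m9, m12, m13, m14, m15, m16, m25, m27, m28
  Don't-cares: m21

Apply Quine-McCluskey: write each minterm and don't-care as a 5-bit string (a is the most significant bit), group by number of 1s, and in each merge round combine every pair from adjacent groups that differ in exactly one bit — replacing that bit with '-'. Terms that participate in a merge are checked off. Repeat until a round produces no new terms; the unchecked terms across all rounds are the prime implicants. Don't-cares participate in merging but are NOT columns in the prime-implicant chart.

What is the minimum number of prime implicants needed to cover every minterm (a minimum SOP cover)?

6

size-2^0 implicants → 00000(✓)  00001(✓)  00110(✓)  00111(✓)  01001(✓)  01100(✓)  01101(✓)  01110(✓)  01111(✓)  10000(✓)  10101  11001(✓)  11011(✓)  11100(✓)
size-2^1 implicants → -0000  -1001  -1100  0-001  0-110(✓)  0-111(✓)  0000-  0011-(✓)  01-01  011-0(✓)  011-1(✓)  0110-(✓)  0111-(✓)  110-1
size-2^2 implicants → 0-11-  011--
Unchecked terms (primes): -0000, -1001, -1100, 0-001, 0-11-, 0000-, 01-01, 011--, 10101, 110-1
Minterm coverage:
  m0 ⊆ -0000,0000-
  m1 ⊆ 0-001,0000-
  m6 ⊆ 0-11- [E]
  m7 ⊆ 0-11- [E]
  m9 ⊆ -1001,0-001,01-01
  m12 ⊆ -1100,011--
  m13 ⊆ 01-01,011--
  m14 ⊆ 0-11-,011--
  m15 ⊆ 0-11-,011--
  m16 ⊆ -0000 [E]
  m25 ⊆ -1001,110-1
  m27 ⊆ 110-1 [E]
  m28 ⊆ -1100 [E]
E = {-0000, -1100, 0-11-, 110-1}
Petrick residual → 0-001, 01-01
Cover = b'c'd'e' + bcd'e' + a'c'd'e + a'cd + a'bd'e + abc'e  |cover|=6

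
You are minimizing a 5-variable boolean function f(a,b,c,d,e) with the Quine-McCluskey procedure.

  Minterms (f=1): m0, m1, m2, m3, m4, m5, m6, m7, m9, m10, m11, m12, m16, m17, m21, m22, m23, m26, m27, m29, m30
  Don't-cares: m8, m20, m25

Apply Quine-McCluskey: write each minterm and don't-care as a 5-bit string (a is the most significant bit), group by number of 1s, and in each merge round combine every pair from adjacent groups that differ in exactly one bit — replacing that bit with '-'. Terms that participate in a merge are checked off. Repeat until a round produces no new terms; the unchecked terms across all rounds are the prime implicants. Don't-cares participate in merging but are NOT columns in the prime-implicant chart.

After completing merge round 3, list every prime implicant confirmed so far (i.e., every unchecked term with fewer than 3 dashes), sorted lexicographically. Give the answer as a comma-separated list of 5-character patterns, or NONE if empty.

[col 0] 00000*, 00001*, 00010*, 00011*, 00100*, 00101*, 00110*, 00111*, 01000*, 01001*, 01010*, 01011*, 01100*, 10000*, 10001*, 10100*, 10101*, 10110*, 10111*, 11001*, 11010*, 11011*, 11101*, 11110*
[col 1] -0000*, -0001*, -0100*, -0101*, -0110*, -0111*, -1001*, -1010*, -1011*, 0-000*, 0-001*, 0-010*, 0-011*, 0-100*, 00-00*, 00-01*, 00-10*, 00-11*, 000-0*, 000-1*, 0000-*, 0001-*, 001-0*, 001-1*, 0010-*, 0011-*, 01-00*, 010-0*, 010-1*, 0100-*, 0101-*, 1-001*, 1-101*, 1-110, 10-00*, 10-01*, 1000-*, 101-0*, 101-1*, 1010-*, 1011-*, 11-01*, 11-10, 110-1*, 1101-*
[col 2] --001, -0-00*, -0-01*, -000-*, -01-0*, -01-1*, -010-*, -011-*, -10-1, -101-, 0--00, 0-0-0*, 0-0-1*, 0-00-*, 0-01-*, 00--0*, 00--1*, 00-0-*, 00-1-*, 000--*, 001--*, 010--*, 1--01, 10-0-*, 101--*
[col 3] -0-0-, -01--, 0-0--, 00---
Prime implicants: --001, -0-0-, -01--, -10-1, -101-, 0--00, 0-0--, 00---, 1--01, 1-110, 11-10

--001, -10-1, -101-, 0--00, 1--01, 1-110, 11-10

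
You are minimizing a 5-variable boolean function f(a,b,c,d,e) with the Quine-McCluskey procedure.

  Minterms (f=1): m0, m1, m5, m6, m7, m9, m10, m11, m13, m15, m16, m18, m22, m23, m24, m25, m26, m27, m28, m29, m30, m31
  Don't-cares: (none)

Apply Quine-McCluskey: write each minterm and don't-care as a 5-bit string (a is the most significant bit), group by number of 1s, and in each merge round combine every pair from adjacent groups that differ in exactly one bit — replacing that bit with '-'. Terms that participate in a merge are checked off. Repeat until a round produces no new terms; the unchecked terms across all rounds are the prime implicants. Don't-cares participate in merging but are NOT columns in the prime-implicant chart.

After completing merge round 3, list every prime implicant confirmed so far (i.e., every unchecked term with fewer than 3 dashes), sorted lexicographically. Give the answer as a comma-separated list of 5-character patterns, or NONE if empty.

[col 0] 00000*, 00001*, 00101*, 00110*, 00111*, 01001*, 01010*, 01011*, 01101*, 01111*, 10000*, 10010*, 10110*, 10111*, 11000*, 11001*, 11010*, 11011*, 11100*, 11101*, 11110*, 11111*
[col 1] -0000, -0110*, -0111*, -1001*, -1010*, -1011*, -1101*, -1111*, 0-001*, 0-101*, 0-111*, 00-01*, 0000-, 001-1*, 0011-*, 01-01*, 01-11*, 010-1*, 0101-*, 011-1*, 1-000*, 1-010*, 1-110*, 1-111*, 10-10*, 100-0*, 1011-*, 11-00*, 11-01*, 11-10*, 11-11*, 110-0*, 110-1*, 1100-*, 1101-*, 111-0*, 111-1*, 1110-*, 1111-*
[col 2] --111, -011-, -1-01*, -1-11*, -10-1*, -101-, -11-1*, 0--01, 0-1-1, 01--1*, 1--10, 1-0-0, 1-11-, 11--0*, 11--1*, 11-0-*, 11-1-*, 110--*, 111--*
[col 3] -1--1, 11---
Prime implicants: --111, -0000, -011-, -1--1, -101-, 0--01, 0-1-1, 0000-, 1--10, 1-0-0, 1-11-, 11---

--111, -0000, -011-, -101-, 0--01, 0-1-1, 0000-, 1--10, 1-0-0, 1-11-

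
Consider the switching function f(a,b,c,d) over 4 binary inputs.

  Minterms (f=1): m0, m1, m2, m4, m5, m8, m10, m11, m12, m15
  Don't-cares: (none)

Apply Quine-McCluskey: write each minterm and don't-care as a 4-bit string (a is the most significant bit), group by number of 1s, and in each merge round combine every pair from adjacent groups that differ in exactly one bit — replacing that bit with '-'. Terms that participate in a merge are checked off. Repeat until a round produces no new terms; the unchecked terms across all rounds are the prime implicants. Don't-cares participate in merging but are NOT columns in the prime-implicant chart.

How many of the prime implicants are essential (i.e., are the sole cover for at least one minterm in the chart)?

4

size-2^0 implicants → 0000(✓)  0001(✓)  0010(✓)  0100(✓)  0101(✓)  1000(✓)  1010(✓)  1011(✓)  1100(✓)  1111(✓)
size-2^1 implicants → -000(✓)  -010(✓)  -100(✓)  0-00(✓)  0-01(✓)  00-0(✓)  000-(✓)  010-(✓)  1-00(✓)  1-11  10-0(✓)  101-
size-2^2 implicants → --00  -0-0  0-0-
Unchecked terms (primes): --00, -0-0, 0-0-, 1-11, 101-
Minterm coverage:
  m0 ⊆ --00,-0-0,0-0-
  m1 ⊆ 0-0- [E]
  m2 ⊆ -0-0 [E]
  m4 ⊆ --00,0-0-
  m5 ⊆ 0-0- [E]
  m8 ⊆ --00,-0-0
  m10 ⊆ -0-0,101-
  m11 ⊆ 1-11,101-
  m12 ⊆ --00 [E]
  m15 ⊆ 1-11 [E]
E = {--00, -0-0, 0-0-, 1-11}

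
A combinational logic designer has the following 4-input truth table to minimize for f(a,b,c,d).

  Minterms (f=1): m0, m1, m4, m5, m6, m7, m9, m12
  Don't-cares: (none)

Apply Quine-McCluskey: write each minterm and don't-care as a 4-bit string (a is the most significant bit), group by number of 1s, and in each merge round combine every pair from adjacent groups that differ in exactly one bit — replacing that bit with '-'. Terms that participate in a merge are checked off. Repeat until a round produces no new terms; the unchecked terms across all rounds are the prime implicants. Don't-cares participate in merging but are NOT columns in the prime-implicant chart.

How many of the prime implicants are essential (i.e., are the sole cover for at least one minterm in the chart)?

[col 0] 0000*, 0001*, 0100*, 0101*, 0110*, 0111*, 1001*, 1100*
[col 1] -001, -100, 0-00*, 0-01*, 000-*, 01-0*, 01-1*, 010-*, 011-*
[col 2] 0-0-, 01--
Prime implicants: -001, -100, 0-0-, 01--
PI chart (minterm → PIs covering it):
  0 | 0-0-  (sole → essential)
  1 | -001,0-0-
  4 | -100,0-0-,01--
  5 | 0-0-,01--
  6 | 01--  (sole → essential)
  7 | 01--  (sole → essential)
  9 | -001  (sole → essential)
  12 | -100  (sole → essential)
Essential prime implicants: -001, -100, 0-0-, 01--

4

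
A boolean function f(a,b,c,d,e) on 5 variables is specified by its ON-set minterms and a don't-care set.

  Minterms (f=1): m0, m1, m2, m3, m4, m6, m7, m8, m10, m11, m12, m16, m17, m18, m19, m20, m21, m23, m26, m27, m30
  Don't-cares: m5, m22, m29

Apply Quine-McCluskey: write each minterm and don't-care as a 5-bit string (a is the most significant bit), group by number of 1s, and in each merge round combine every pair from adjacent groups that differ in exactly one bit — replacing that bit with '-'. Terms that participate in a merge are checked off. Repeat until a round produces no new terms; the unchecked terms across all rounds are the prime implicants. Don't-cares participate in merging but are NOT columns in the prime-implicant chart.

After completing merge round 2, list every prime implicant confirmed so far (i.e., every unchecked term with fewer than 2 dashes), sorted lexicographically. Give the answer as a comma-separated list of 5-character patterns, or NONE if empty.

Round 0: 00000✓ 00001✓ 00010✓ 00011✓ 00100✓ 00101✓ 00110✓ 00111✓ 01000✓ 01010✓ 01011✓ 01100✓ 10000✓ 10001✓ 10010✓ 10011✓ 10100✓ 10101✓ 10110✓ 10111✓ 11010✓ 11011✓ 11101✓ 11110✓
Round 1: -0000✓ -0001✓ -0010✓ -0011✓ -0100✓ -0101✓ -0110✓ -0111✓ -1010✓ -1011✓ 0-000✓ 0-010✓ 0-011✓ 0-100✓ 00-00✓ 00-01✓ 00-10✓ 00-11✓ 000-0✓ 000-1✓ 0000-✓ 0001-✓ 001-0✓ 001-1✓ 0010-✓ 0011-✓ 01-00✓ 010-0✓ 0101-✓ 1-010✓ 1-011✓ 1-101 1-110✓ 10-00✓ 10-01✓ 10-10✓ 10-11✓ 100-0✓ 100-1✓ 1000-✓ 1001-✓ 101-0✓ 101-1✓ 1010-✓ 1011-✓ 11-10✓ 1101-✓
Round 2: --010✓ --011✓ -0-00✓ -0-01✓ -0-10✓ -0-11✓ -00-0✓ -00-1✓ -000-✓ -001-✓ -01-0✓ -01-1✓ -010-✓ -011-✓ -101-✓ 0--00 0-0-0 0-01-✓ 00--0✓ 00--1✓ 00-0-✓ 00-1-✓ 000--✓ 001--✓ 1--10 1-01-✓ 10--0✓ 10--1✓ 10-0-✓ 10-1-✓ 100--✓ 101--✓
Round 3: --01- -0--0✓ -0--1✓ -0-0-✓ -0-1-✓ -00--✓ -01--✓ 00---✓ 10---✓
Round 4: -0---
PIs = {--01-, -0---, 0--00, 0-0-0, 1--10, 1-101}

1-101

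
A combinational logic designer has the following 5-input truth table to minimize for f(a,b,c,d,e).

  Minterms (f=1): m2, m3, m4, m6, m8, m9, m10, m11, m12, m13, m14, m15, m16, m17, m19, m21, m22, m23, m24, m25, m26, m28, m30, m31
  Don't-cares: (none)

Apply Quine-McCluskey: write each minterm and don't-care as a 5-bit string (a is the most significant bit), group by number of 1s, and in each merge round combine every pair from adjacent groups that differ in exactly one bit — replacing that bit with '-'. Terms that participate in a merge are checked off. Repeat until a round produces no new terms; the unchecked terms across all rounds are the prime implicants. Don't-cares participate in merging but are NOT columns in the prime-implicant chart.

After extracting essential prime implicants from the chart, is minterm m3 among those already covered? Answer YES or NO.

NO

size-2^0 implicants → 00010(✓)  00011(✓)  00100(✓)  00110(✓)  01000(✓)  01001(✓)  01010(✓)  01011(✓)  01100(✓)  01101(✓)  01110(✓)  01111(✓)  10000(✓)  10001(✓)  10011(✓)  10101(✓)  10110(✓)  10111(✓)  11000(✓)  11001(✓)  11010(✓)  11100(✓)  11110(✓)  11111(✓)
size-2^1 implicants → -0011  -0110(✓)  -1000(✓)  -1001(✓)  -1010(✓)  -1100(✓)  -1110(✓)  -1111(✓)  0-010(✓)  0-011(✓)  0-100(✓)  0-110(✓)  00-10(✓)  0001-(✓)  001-0(✓)  01-00(✓)  01-01(✓)  01-10(✓)  01-11(✓)  010-0(✓)  010-1(✓)  0100-(✓)  0101-(✓)  011-0(✓)  011-1(✓)  0110-(✓)  0111-(✓)  1-000(✓)  1-001(✓)  1-110(✓)  1-111(✓)  10-01(✓)  10-11(✓)  100-1(✓)  1000-(✓)  101-1(✓)  1011-(✓)  11-00(✓)  11-10(✓)  110-0(✓)  1100-(✓)  111-0(✓)  1111-(✓)
size-2^2 implicants → --110  -1-00(✓)  -1-10(✓)  -10-0(✓)  -100-  -11-0(✓)  -111-  0--10  0-01-  0-1-0  01--0(✓)  01--1(✓)  01-0-(✓)  01-1-(✓)  010--(✓)  011--(✓)  1-00-  1-11-  10--1  11--0(✓)
size-2^3 implicants → -1--0  01---
Unchecked terms (primes): --110, -0011, -1--0, -100-, -111-, 0--10, 0-01-, 0-1-0, 01---, 1-00-, 1-11-, 10--1
Minterm coverage:
  m2 ⊆ 0--10,0-01-
  m3 ⊆ -0011,0-01-
  m4 ⊆ 0-1-0 [E]
  m6 ⊆ --110,0--10,0-1-0
  m8 ⊆ -1--0,-100-,01---
  m9 ⊆ -100-,01---
  m10 ⊆ -1--0,0--10,0-01-,01---
  m11 ⊆ 0-01-,01---
  m12 ⊆ -1--0,0-1-0,01---
  m13 ⊆ 01--- [E]
  m14 ⊆ --110,-1--0,-111-,0--10,0-1-0,01---
  m15 ⊆ -111-,01---
  m16 ⊆ 1-00- [E]
  m17 ⊆ 1-00-,10--1
  m19 ⊆ -0011,10--1
  m21 ⊆ 10--1 [E]
  m22 ⊆ --110,1-11-
  m23 ⊆ 1-11-,10--1
  m24 ⊆ -1--0,-100-,1-00-
  m25 ⊆ -100-,1-00-
  m26 ⊆ -1--0 [E]
  m28 ⊆ -1--0 [E]
  m30 ⊆ --110,-1--0,-111-,1-11-
  m31 ⊆ -111-,1-11-
E = {-1--0, 0-1-0, 01---, 1-00-, 10--1}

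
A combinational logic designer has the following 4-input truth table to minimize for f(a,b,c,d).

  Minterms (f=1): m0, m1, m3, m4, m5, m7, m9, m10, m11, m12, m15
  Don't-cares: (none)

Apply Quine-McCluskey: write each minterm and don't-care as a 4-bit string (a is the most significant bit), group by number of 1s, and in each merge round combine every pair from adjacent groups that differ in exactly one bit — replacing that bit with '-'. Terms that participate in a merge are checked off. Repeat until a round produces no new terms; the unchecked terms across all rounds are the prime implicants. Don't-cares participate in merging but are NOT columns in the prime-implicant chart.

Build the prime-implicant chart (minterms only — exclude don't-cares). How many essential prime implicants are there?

Round 0: 0000✓ 0001✓ 0011✓ 0100✓ 0101✓ 0111✓ 1001✓ 1010✓ 1011✓ 1100✓ 1111✓
Round 1: -001✓ -011✓ -100 -111✓ 0-00✓ 0-01✓ 0-11✓ 00-1✓ 000-✓ 01-1✓ 010-✓ 1-11✓ 10-1✓ 101-
Round 2: --11 -0-1 0--1 0-0-
PIs = {--11, -0-1, -100, 0--1, 0-0-, 101-}
Coverage chart:
  m0: 0-0- ←essential
  m1: -0-1,0--1,0-0-
  m3: --11,-0-1,0--1
  m4: -100,0-0-
  m5: 0--1,0-0-
  m7: --11,0--1
  m9: -0-1 ←essential
  m10: 101- ←essential
  m11: --11,-0-1,101-
  m12: -100 ←essential
  m15: --11 ←essential
Essential: --11, -0-1, -100, 0-0-, 101-

5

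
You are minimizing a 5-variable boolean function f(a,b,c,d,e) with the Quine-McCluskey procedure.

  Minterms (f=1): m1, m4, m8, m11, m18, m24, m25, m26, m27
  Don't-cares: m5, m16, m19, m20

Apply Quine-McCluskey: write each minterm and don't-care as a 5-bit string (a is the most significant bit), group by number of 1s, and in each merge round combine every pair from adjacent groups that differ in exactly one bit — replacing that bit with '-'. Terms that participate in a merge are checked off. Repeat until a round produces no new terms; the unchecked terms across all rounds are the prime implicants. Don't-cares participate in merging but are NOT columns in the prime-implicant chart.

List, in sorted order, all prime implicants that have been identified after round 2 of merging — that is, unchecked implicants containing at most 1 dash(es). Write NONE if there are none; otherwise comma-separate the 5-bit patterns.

-0100, -1000, -1011, 00-01, 0010-, 10-00

size-2^0 implicants → 00001(✓)  00100(✓)  00101(✓)  01000(✓)  01011(✓)  10000(✓)  10010(✓)  10011(✓)  10100(✓)  11000(✓)  11001(✓)  11010(✓)  11011(✓)
size-2^1 implicants → -0100  -1000  -1011  00-01  0010-  1-000(✓)  1-010(✓)  1-011(✓)  10-00  100-0(✓)  1001-(✓)  110-0(✓)  110-1(✓)  1100-(✓)  1101-(✓)
size-2^2 implicants → 1-0-0  1-01-  110--
Unchecked terms (primes): -0100, -1000, -1011, 00-01, 0010-, 1-0-0, 1-01-, 10-00, 110--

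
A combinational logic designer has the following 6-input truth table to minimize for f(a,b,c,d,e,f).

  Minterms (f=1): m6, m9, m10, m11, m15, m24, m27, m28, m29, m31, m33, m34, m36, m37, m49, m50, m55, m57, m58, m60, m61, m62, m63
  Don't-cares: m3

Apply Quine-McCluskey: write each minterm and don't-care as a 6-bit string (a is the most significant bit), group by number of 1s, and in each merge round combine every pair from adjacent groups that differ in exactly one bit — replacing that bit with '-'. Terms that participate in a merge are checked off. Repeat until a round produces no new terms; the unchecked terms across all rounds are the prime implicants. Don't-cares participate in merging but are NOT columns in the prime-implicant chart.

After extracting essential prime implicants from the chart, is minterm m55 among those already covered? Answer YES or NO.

YES

Round 0: 000011✓ 000110 001001✓ 001010✓ 001011✓ 001111✓ 011000✓ 011011✓ 011100✓ 011101✓ 011111✓ 100001✓ 100010✓ 100100✓ 100101✓ 110001✓ 110010✓ 110111✓ 111001✓ 111010✓ 111100✓ 111101✓ 111110✓ 111111✓
Round 1: -11100✓ -11101✓ -11111✓ 0-1011✓ 0-1111✓ 00-011 001-11✓ 0010-1 00101- 011-00 011-11✓ 0111-1✓ 01110-✓ 1-0001 1-0010 100-01 10010- 11-001 11-010 11-111 111-01 111-10 1111-0✓ 1111-1✓ 11110-✓ 11111-✓
Round 2: -111-1 -1110- 0-1-11 1111--
PIs = {-111-1, -1110-, 0-1-11, 00-011, 000110, 0010-1, 00101-, 011-00, 1-0001, 1-0010, 100-01, 10010-, 11-001, 11-010, 11-111, 111-01, 111-10, 1111--}
Coverage chart:
  m6: 000110 ←essential
  m9: 0010-1 ←essential
  m10: 00101- ←essential
  m11: 0-1-11,00-011,0010-1,00101-
  m15: 0-1-11 ←essential
  m24: 011-00 ←essential
  m27: 0-1-11 ←essential
  m28: -1110-,011-00
  m29: -111-1,-1110-
  m31: -111-1,0-1-11
  m33: 1-0001,100-01
  m34: 1-0010 ←essential
  m36: 10010- ←essential
  m37: 100-01,10010-
  m49: 1-0001,11-001
  m50: 1-0010,11-010
  m55: 11-111 ←essential
  m57: 11-001,111-01
  m58: 11-010,111-10
  m60: -1110-,1111--
  m61: -111-1,-1110-,111-01,1111--
  m62: 111-10,1111--
  m63: -111-1,11-111,1111--
Essential: 0-1-11, 000110, 0010-1, 00101-, 011-00, 1-0010, 10010-, 11-111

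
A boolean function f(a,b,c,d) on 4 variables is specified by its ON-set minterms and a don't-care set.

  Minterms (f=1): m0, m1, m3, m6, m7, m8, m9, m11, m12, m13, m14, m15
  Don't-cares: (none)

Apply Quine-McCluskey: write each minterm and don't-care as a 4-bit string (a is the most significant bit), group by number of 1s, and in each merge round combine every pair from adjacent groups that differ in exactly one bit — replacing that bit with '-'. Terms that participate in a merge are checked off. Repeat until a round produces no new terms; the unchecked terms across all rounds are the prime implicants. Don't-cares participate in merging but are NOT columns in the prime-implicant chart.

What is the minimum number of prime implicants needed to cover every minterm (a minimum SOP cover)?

4

size-2^0 implicants → 0000(✓)  0001(✓)  0011(✓)  0110(✓)  0111(✓)  1000(✓)  1001(✓)  1011(✓)  1100(✓)  1101(✓)  1110(✓)  1111(✓)
size-2^1 implicants → -000(✓)  -001(✓)  -011(✓)  -110(✓)  -111(✓)  0-11(✓)  00-1(✓)  000-(✓)  011-(✓)  1-00(✓)  1-01(✓)  1-11(✓)  10-1(✓)  100-(✓)  11-0(✓)  11-1(✓)  110-(✓)  111-(✓)
size-2^2 implicants → --11  -0-1  -00-  -11-  1--1  1-0-  11--
Unchecked terms (primes): --11, -0-1, -00-, -11-, 1--1, 1-0-, 11--
Minterm coverage:
  m0 ⊆ -00- [E]
  m1 ⊆ -0-1,-00-
  m3 ⊆ --11,-0-1
  m6 ⊆ -11- [E]
  m7 ⊆ --11,-11-
  m8 ⊆ -00-,1-0-
  m9 ⊆ -0-1,-00-,1--1,1-0-
  m11 ⊆ --11,-0-1,1--1
  m12 ⊆ 1-0-,11--
  m13 ⊆ 1--1,1-0-,11--
  m14 ⊆ -11-,11--
  m15 ⊆ --11,-11-,1--1,11--
E = {-00-, -11-}
Petrick residual → --11, 1-0-
Cover = cd + b'c' + bc + ac'  |cover|=4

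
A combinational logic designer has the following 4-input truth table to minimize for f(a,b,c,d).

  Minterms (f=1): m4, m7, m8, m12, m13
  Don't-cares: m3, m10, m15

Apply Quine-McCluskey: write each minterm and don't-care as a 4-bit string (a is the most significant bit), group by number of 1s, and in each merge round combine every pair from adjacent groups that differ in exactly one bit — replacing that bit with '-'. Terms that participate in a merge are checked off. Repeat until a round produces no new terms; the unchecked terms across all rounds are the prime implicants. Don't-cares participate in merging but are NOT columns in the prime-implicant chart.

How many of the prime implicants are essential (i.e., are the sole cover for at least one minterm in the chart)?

1

[col 0] 0011*, 0100*, 0111*, 1000*, 1010*, 1100*, 1101*, 1111*
[col 1] -100, -111, 0-11, 1-00, 10-0, 11-1, 110-
Prime implicants: -100, -111, 0-11, 1-00, 10-0, 11-1, 110-
PI chart (minterm → PIs covering it):
  4 | -100  (sole → essential)
  7 | -111,0-11
  8 | 1-00,10-0
  12 | -100,1-00,110-
  13 | 11-1,110-
Essential prime implicants: -100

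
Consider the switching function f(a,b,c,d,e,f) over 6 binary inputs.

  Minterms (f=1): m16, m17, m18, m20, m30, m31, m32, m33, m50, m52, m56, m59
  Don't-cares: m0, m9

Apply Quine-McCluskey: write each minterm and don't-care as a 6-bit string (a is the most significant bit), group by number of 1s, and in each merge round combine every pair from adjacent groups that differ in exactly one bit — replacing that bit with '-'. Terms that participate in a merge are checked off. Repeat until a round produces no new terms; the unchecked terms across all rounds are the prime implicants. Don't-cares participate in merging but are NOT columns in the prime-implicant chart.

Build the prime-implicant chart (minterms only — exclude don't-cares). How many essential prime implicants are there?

[col 0] 000000*, 001001, 010000*, 010001*, 010010*, 010100*, 011110*, 011111*, 100000*, 100001*, 110010*, 110100*, 111000, 111011
[col 1] -00000, -10010, -10100, 0-0000, 010-00, 0100-0, 01000-, 01111-, 10000-
Prime implicants: -00000, -10010, -10100, 0-0000, 001001, 010-00, 0100-0, 01000-, 01111-, 10000-, 111000, 111011
PI chart (minterm → PIs covering it):
  16 | 0-0000,010-00,0100-0,01000-
  17 | 01000-  (sole → essential)
  18 | -10010,0100-0
  20 | -10100,010-00
  30 | 01111-  (sole → essential)
  31 | 01111-  (sole → essential)
  32 | -00000,10000-
  33 | 10000-  (sole → essential)
  50 | -10010  (sole → essential)
  52 | -10100  (sole → essential)
  56 | 111000  (sole → essential)
  59 | 111011  (sole → essential)
Essential prime implicants: -10010, -10100, 01000-, 01111-, 10000-, 111000, 111011

7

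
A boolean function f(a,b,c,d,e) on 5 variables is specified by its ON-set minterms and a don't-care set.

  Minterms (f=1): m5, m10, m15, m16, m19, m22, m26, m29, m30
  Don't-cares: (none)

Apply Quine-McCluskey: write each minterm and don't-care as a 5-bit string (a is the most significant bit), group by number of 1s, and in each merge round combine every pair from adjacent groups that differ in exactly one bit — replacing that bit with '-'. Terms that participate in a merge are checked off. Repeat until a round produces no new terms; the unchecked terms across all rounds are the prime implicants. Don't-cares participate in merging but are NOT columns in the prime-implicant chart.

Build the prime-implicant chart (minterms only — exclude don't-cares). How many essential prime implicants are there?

Round 0: 00101 01010✓ 01111 10000 10011 10110✓ 11010✓ 11101 11110✓
Round 1: -1010 1-110 11-10
PIs = {-1010, 00101, 01111, 1-110, 10000, 10011, 11-10, 11101}
Coverage chart:
  m5: 00101 ←essential
  m10: -1010 ←essential
  m15: 01111 ←essential
  m16: 10000 ←essential
  m19: 10011 ←essential
  m22: 1-110 ←essential
  m26: -1010,11-10
  m29: 11101 ←essential
  m30: 1-110,11-10
Essential: -1010, 00101, 01111, 1-110, 10000, 10011, 11101

7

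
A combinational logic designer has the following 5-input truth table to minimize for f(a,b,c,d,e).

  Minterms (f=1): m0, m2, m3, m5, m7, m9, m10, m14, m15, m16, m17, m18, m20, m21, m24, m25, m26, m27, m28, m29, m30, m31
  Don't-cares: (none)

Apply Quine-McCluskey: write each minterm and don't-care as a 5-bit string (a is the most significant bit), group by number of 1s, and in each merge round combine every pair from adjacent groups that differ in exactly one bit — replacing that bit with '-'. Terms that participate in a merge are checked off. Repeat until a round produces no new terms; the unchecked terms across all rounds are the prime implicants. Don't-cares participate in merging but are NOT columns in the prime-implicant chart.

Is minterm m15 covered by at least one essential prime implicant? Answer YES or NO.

NO

Round 0: 00000✓ 00010✓ 00011✓ 00101✓ 00111✓ 01001✓ 01010✓ 01110✓ 01111✓ 10000✓ 10001✓ 10010✓ 10100✓ 10101✓ 11000✓ 11001✓ 11010✓ 11011✓ 11100✓ 11101✓ 11110✓ 11111✓
Round 1: -0000✓ -0010✓ -0101 -1001 -1010✓ -1110✓ -1111✓ 0-010✓ 0-111 00-11 000-0✓ 0001- 001-1 01-10✓ 0111-✓ 1-000✓ 1-001✓ 1-010✓ 1-100✓ 1-101✓ 10-00✓ 10-01✓ 100-0✓ 1000-✓ 1010-✓ 11-00✓ 11-01✓ 11-10✓ 11-11✓ 110-0✓ 110-1✓ 1100-✓ 1101-✓ 111-0✓ 111-1✓ 1110-✓ 1111-✓
Round 2: --010 -00-0 -1-10 -111- 1--00✓ 1--01✓ 1-0-0 1-00-✓ 1-10-✓ 10-0-✓ 11--0✓ 11--1✓ 11-0-✓ 11-1-✓ 110--✓ 111--✓
Round 3: 1--0- 11---
PIs = {--010, -00-0, -0101, -1-10, -1001, -111-, 0-111, 00-11, 0001-, 001-1, 1--0-, 1-0-0, 11---}
Coverage chart:
  m0: -00-0 ←essential
  m2: --010,-00-0,0001-
  m3: 00-11,0001-
  m5: -0101,001-1
  m7: 0-111,00-11,001-1
  m9: -1001 ←essential
  m10: --010,-1-10
  m14: -1-10,-111-
  m15: -111-,0-111
  m16: -00-0,1--0-,1-0-0
  m17: 1--0- ←essential
  m18: --010,-00-0,1-0-0
  m20: 1--0- ←essential
  m21: -0101,1--0-
  m24: 1--0-,1-0-0,11---
  m25: -1001,1--0-,11---
  m26: --010,-1-10,1-0-0,11---
  m27: 11--- ←essential
  m28: 1--0-,11---
  m29: 1--0-,11---
  m30: -1-10,-111-,11---
  m31: -111-,11---
Essential: -00-0, -1001, 1--0-, 11---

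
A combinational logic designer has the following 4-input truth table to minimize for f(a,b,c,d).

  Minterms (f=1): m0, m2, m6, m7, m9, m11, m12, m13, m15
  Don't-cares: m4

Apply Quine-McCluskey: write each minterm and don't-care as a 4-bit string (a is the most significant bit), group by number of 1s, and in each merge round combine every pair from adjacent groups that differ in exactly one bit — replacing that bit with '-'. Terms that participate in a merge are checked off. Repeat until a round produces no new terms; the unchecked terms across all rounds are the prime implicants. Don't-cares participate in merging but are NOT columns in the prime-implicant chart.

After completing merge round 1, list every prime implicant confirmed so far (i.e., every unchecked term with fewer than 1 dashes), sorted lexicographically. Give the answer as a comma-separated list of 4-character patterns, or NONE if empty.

NONE

size-2^0 implicants → 0000(✓)  0010(✓)  0100(✓)  0110(✓)  0111(✓)  1001(✓)  1011(✓)  1100(✓)  1101(✓)  1111(✓)
size-2^1 implicants → -100  -111  0-00(✓)  0-10(✓)  00-0(✓)  01-0(✓)  011-  1-01(✓)  1-11(✓)  10-1(✓)  11-1(✓)  110-
size-2^2 implicants → 0--0  1--1
Unchecked terms (primes): -100, -111, 0--0, 011-, 1--1, 110-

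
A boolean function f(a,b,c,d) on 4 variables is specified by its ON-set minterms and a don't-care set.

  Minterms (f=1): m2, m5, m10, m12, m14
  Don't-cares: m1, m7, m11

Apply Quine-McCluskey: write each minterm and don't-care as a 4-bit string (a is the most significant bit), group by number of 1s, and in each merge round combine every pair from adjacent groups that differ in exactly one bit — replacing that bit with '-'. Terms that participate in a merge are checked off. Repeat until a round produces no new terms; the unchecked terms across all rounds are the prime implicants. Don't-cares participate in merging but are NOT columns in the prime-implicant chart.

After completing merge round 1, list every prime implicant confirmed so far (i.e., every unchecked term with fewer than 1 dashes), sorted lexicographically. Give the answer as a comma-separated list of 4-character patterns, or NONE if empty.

NONE

size-2^0 implicants → 0001(✓)  0010(✓)  0101(✓)  0111(✓)  1010(✓)  1011(✓)  1100(✓)  1110(✓)
size-2^1 implicants → -010  0-01  01-1  1-10  101-  11-0
Unchecked terms (primes): -010, 0-01, 01-1, 1-10, 101-, 11-0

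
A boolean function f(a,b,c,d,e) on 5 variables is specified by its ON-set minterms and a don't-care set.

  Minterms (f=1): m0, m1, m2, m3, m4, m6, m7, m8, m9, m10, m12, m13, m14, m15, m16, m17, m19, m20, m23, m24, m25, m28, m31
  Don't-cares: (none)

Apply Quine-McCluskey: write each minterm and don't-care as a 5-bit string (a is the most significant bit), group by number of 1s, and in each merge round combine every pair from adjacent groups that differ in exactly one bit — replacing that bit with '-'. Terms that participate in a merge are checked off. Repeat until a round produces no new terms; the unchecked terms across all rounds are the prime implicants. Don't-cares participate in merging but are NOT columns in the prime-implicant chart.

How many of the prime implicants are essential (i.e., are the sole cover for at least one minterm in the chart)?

Round 0: 00000✓ 00001✓ 00010✓ 00011✓ 00100✓ 00110✓ 00111✓ 01000✓ 01001✓ 01010✓ 01100✓ 01101✓ 01110✓ 01111✓ 10000✓ 10001✓ 10011✓ 10100✓ 10111✓ 11000✓ 11001✓ 11100✓ 11111✓
Round 1: -0000✓ -0001✓ -0011✓ -0100✓ -0111✓ -1000✓ -1001✓ -1100✓ -1111✓ 0-000✓ 0-001✓ 0-010✓ 0-100✓ 0-110✓ 0-111✓ 00-00✓ 00-10✓ 00-11✓ 000-0✓ 000-1✓ 0000-✓ 0001-✓ 001-0✓ 0011-✓ 01-00✓ 01-01✓ 01-10✓ 010-0✓ 0100-✓ 011-0✓ 011-1✓ 0110-✓ 0111-✓ 1-000✓ 1-001✓ 1-100✓ 1-111✓ 10-00✓ 10-11✓ 100-1✓ 1000-✓ 11-00✓ 1100-✓
Round 2: --000✓ --001✓ --100✓ --111 -0-00✓ -0-11 -00-1 -000-✓ -1-00✓ -100-✓ 0--00✓ 0--10✓ 0-0-0✓ 0-00-✓ 0-1-0✓ 0-11- 00--0✓ 00-1- 000-- 01--0✓ 01-0- 011-- 1--00✓ 1-00-✓
Round 3: ---00 --00- 0---0
PIs = {---00, --00-, --111, -0-11, -00-1, 0---0, 0-11-, 00-1-, 000--, 01-0-, 011--}
Coverage chart:
  m0: ---00,--00-,0---0,000--
  m1: --00-,-00-1,000--
  m2: 0---0,00-1-,000--
  m3: -0-11,-00-1,00-1-,000--
  m4: ---00,0---0
  m6: 0---0,0-11-,00-1-
  m7: --111,-0-11,0-11-,00-1-
  m8: ---00,--00-,0---0,01-0-
  m9: --00-,01-0-
  m10: 0---0 ←essential
  m12: ---00,0---0,01-0-,011--
  m13: 01-0-,011--
  m14: 0---0,0-11-,011--
  m15: --111,0-11-,011--
  m16: ---00,--00-
  m17: --00-,-00-1
  m19: -0-11,-00-1
  m20: ---00 ←essential
  m23: --111,-0-11
  m24: ---00,--00-
  m25: --00- ←essential
  m28: ---00 ←essential
  m31: --111 ←essential
Essential: ---00, --00-, --111, 0---0

4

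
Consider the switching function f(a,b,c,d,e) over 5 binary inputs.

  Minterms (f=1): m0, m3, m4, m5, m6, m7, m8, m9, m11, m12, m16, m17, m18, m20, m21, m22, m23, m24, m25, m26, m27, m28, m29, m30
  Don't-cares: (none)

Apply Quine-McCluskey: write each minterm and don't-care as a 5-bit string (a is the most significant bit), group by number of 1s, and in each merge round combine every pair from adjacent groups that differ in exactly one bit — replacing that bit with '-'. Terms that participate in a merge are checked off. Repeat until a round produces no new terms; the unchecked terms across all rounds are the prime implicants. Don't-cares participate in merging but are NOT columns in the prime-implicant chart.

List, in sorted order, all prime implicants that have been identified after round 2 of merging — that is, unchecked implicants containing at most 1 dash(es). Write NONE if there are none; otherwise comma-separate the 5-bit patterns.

size-2^0 implicants → 00000(✓)  00011(✓)  00100(✓)  00101(✓)  00110(✓)  00111(✓)  01000(✓)  01001(✓)  01011(✓)  01100(✓)  10000(✓)  10001(✓)  10010(✓)  10100(✓)  10101(✓)  10110(✓)  10111(✓)  11000(✓)  11001(✓)  11010(✓)  11011(✓)  11100(✓)  11101(✓)  11110(✓)
size-2^1 implicants → -0000(✓)  -0100(✓)  -0101(✓)  -0110(✓)  -0111(✓)  -1000(✓)  -1001(✓)  -1011(✓)  -1100(✓)  0-000(✓)  0-011  0-100(✓)  00-00(✓)  00-11  001-0(✓)  001-1(✓)  0010-(✓)  0011-(✓)  01-00(✓)  010-1(✓)  0100-(✓)  1-000(✓)  1-001(✓)  1-010(✓)  1-100(✓)  1-101(✓)  1-110(✓)  10-00(✓)  10-01(✓)  10-10(✓)  100-0(✓)  1000-(✓)  101-0(✓)  101-1(✓)  1010-(✓)  1011-(✓)  11-00(✓)  11-01(✓)  11-10(✓)  110-0(✓)  110-1(✓)  1100-(✓)  1101-(✓)  111-0(✓)  1110-(✓)
size-2^2 implicants → --000(✓)  --100(✓)  -0-00(✓)  -01-0(✓)  -01-1(✓)  -010-(✓)  -011-(✓)  -1-00(✓)  -10-1  -100-  0--00(✓)  001--(✓)  1--00(✓)  1--01(✓)  1--10(✓)  1-0-0(✓)  1-00-(✓)  1-1-0(✓)  1-10-(✓)  10--0(✓)  10-0-(✓)  101--(✓)  11--0(✓)  11-0-(✓)  110--
size-2^3 implicants → ---00  -01--  1---0  1--0-
Unchecked terms (primes): ---00, -01--, -10-1, -100-, 0-011, 00-11, 1---0, 1--0-, 110--

0-011, 00-11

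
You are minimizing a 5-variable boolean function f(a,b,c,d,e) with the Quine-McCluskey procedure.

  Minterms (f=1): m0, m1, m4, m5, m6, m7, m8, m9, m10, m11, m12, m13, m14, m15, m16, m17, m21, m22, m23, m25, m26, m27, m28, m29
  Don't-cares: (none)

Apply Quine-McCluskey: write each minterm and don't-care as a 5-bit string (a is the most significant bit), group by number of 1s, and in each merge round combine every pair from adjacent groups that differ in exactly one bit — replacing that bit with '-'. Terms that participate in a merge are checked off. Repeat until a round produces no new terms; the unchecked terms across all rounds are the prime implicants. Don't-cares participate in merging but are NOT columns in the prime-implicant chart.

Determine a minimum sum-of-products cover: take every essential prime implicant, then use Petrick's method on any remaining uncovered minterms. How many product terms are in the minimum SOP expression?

[col 0] 00000*, 00001*, 00100*, 00101*, 00110*, 00111*, 01000*, 01001*, 01010*, 01011*, 01100*, 01101*, 01110*, 01111*, 10000*, 10001*, 10101*, 10110*, 10111*, 11001*, 11010*, 11011*, 11100*, 11101*
[col 1] -0000*, -0001*, -0101*, -0110*, -0111*, -1001*, -1010*, -1011*, -1100*, -1101*, 0-000*, 0-001*, 0-100*, 0-101*, 0-110*, 0-111*, 00-00*, 00-01*, 0000-*, 001-0*, 001-1*, 0010-*, 0011-*, 01-00*, 01-01*, 01-10*, 01-11*, 010-0*, 010-1*, 0100-*, 0101-*, 011-0*, 011-1*, 0110-*, 0111-*, 1-001*, 1-101*, 10-01*, 1000-*, 101-1*, 1011-*, 11-01*, 110-1*, 1101-*, 1110-*
[col 2] --001*, --101*, -0-01*, -000-, -01-1, -011-, -1-01*, -10-1, -101-, -110-, 0--00*, 0--01*, 0-00-*, 0-1-0*, 0-1-1*, 0-10-*, 0-11-*, 00-0-*, 001--*, 01--0*, 01--1*, 01-0-*, 01-1-*, 010--*, 011--*, 1--01*
[col 3] ---01, 0--0-, 0-1--, 01---
Prime implicants: ---01, -000-, -01-1, -011-, -10-1, -101-, -110-, 0--0-, 0-1--, 01---
PI chart (minterm → PIs covering it):
  0 | -000-,0--0-
  1 | ---01,-000-,0--0-
  4 | 0--0-,0-1--
  5 | ---01,-01-1,0--0-,0-1--
  6 | -011-,0-1--
  7 | -01-1,-011-,0-1--
  8 | 0--0-,01---
  9 | ---01,-10-1,0--0-,01---
  10 | -101-,01---
  11 | -10-1,-101-,01---
  12 | -110-,0--0-,0-1--,01---
  13 | ---01,-110-,0--0-,0-1--,01---
  14 | 0-1--,01---
  15 | 0-1--,01---
  16 | -000-  (sole → essential)
  17 | ---01,-000-
  21 | ---01,-01-1
  22 | -011-  (sole → essential)
  23 | -01-1,-011-
  25 | ---01,-10-1
  26 | -101-  (sole → essential)
  27 | -10-1,-101-
  28 | -110-  (sole → essential)
  29 | ---01,-110-
Essential prime implicants: -000-, -011-, -101-, -110-
Petrick residual → ---01, 0--0-, 0-1--
Minimum SOP uses 7 PIs: d'e + b'c'd' + b'cd + bc'd + bcd' + a'd' + a'c

7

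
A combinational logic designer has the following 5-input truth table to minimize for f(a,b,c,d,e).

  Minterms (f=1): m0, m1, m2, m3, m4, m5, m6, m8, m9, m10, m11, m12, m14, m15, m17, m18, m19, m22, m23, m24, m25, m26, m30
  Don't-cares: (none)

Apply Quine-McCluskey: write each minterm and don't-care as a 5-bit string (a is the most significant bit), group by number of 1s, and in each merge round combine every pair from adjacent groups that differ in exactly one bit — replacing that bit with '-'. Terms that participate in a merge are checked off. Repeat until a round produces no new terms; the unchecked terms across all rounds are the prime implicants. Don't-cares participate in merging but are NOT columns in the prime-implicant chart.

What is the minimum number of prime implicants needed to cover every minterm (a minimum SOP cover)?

7

[col 0] 00000*, 00001*, 00010*, 00011*, 00100*, 00101*, 00110*, 01000*, 01001*, 01010*, 01011*, 01100*, 01110*, 01111*, 10001*, 10010*, 10011*, 10110*, 10111*, 11000*, 11001*, 11010*, 11110*
[col 1] -0001*, -0010*, -0011*, -0110*, -1000*, -1001*, -1010*, -1110*, 0-000*, 0-001*, 0-010*, 0-011*, 0-100*, 0-110*, 00-00*, 00-01*, 00-10*, 000-0*, 000-1*, 0000-*, 0001-*, 001-0*, 0010-*, 01-00*, 01-10*, 01-11*, 010-0*, 010-1*, 0100-*, 0101-*, 011-0*, 0111-*, 1-001*, 1-010*, 1-110*, 10-10*, 10-11*, 100-1*, 1001-*, 1011-*, 11-10*, 110-0*, 1100-*
[col 2] --001, --010*, --110*, -0-10*, -00-1, -001-, -1-10*, -10-0, -100-, 0--00*, 0--10*, 0-0-0*, 0-0-1*, 0-00-*, 0-01-*, 0-1-0*, 00--0*, 00-0-, 000--*, 01--0*, 01-1-, 010--*, 1--10*, 10-1-
[col 3] ---10, 0---0, 0-0--
Prime implicants: ---10, --001, -00-1, -001-, -10-0, -100-, 0---0, 0-0--, 00-0-, 01-1-, 10-1-
PI chart (minterm → PIs covering it):
  0 | 0---0,0-0--,00-0-
  1 | --001,-00-1,0-0--,00-0-
  2 | ---10,-001-,0---0,0-0--
  3 | -00-1,-001-,0-0--
  4 | 0---0,00-0-
  5 | 00-0-  (sole → essential)
  6 | ---10,0---0
  8 | -10-0,-100-,0---0,0-0--
  9 | --001,-100-,0-0--
  10 | ---10,-10-0,0---0,0-0--,01-1-
  11 | 0-0--,01-1-
  12 | 0---0  (sole → essential)
  14 | ---10,0---0,01-1-
  15 | 01-1-  (sole → essential)
  17 | --001,-00-1
  18 | ---10,-001-,10-1-
  19 | -00-1,-001-,10-1-
  22 | ---10,10-1-
  23 | 10-1-  (sole → essential)
  24 | -10-0,-100-
  25 | --001,-100-
  26 | ---10,-10-0
  30 | ---10  (sole → essential)
Essential prime implicants: ---10, 0---0, 00-0-, 01-1-, 10-1-
Petrick residual → -00-1, -100-
Minimum SOP uses 7 PIs: de' + b'c'e + bc'd' + a'e' + a'b'd' + a'bd + ab'd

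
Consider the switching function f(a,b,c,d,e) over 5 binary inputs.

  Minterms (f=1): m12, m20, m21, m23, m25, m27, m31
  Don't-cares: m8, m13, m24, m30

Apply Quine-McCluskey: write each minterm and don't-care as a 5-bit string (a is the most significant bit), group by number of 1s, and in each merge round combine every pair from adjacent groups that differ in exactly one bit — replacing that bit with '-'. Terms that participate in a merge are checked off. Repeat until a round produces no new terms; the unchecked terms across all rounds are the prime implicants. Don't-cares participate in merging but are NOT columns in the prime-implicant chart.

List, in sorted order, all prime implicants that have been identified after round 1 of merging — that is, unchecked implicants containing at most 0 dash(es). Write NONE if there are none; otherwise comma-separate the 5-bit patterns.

[col 0] 01000*, 01100*, 01101*, 10100*, 10101*, 10111*, 11000*, 11001*, 11011*, 11110*, 11111*
[col 1] -1000, 01-00, 0110-, 1-111, 101-1, 1010-, 11-11, 110-1, 1100-, 1111-
Prime implicants: -1000, 01-00, 0110-, 1-111, 101-1, 1010-, 11-11, 110-1, 1100-, 1111-

NONE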